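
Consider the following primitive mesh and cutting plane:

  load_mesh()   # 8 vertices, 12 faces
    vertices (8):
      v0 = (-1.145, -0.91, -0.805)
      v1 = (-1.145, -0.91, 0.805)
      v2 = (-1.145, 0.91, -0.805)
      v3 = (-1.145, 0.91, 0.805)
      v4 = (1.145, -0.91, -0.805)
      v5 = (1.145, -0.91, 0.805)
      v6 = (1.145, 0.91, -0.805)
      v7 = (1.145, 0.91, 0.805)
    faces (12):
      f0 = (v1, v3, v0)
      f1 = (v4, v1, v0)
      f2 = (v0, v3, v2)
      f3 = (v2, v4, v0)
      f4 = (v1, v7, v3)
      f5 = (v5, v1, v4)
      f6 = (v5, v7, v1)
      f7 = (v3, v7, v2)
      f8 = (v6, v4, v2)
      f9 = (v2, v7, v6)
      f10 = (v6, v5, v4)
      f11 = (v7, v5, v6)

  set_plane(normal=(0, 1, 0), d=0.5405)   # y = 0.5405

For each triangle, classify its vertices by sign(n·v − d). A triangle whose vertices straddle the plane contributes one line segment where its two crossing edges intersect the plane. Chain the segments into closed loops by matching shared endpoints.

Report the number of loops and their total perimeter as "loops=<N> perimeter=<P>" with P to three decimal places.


loops=1 perimeter=7.800

Straddling triangles (8 of 12):
  (v1,v3,v0) [-+-] → (-1.145, 0.5405, 0.805)–(-1.145, 0.5405, 0.478135)  len=0.3269
  (v0,v3,v2) [-++] → (-1.145, 0.5405, 0.478135)–(-1.145, 0.5405, -0.805)  len=1.2831
  (v2,v4,v0) [+--] → (-0.68008, 0.5405, -0.805)–(-1.145, 0.5405, -0.805)  len=0.4649
  (v1,v7,v3) [-++] → (0.68008, 0.5405, 0.805)–(-1.145, 0.5405, 0.805)  len=1.8251
  (v5,v7,v1) [-+-] → (1.145, 0.5405, 0.805)–(0.68008, 0.5405, 0.805)  len=0.4649
  (v6,v4,v2) [+-+] → (1.145, 0.5405, -0.805)–(-0.68008, 0.5405, -0.805)  len=1.8251
  (v6,v5,v4) [+--] → (1.145, 0.5405, -0.478135)–(1.145, 0.5405, -0.805)  len=0.3269
  (v7,v5,v6) [+-+] → (1.145, 0.5405, 0.805)–(1.145, 0.5405, -0.478135)  len=1.2831

Chained into 1 loop(s):
  loop 1: 8 segments, perimeter = 7.8000
Total perimeter = 7.800


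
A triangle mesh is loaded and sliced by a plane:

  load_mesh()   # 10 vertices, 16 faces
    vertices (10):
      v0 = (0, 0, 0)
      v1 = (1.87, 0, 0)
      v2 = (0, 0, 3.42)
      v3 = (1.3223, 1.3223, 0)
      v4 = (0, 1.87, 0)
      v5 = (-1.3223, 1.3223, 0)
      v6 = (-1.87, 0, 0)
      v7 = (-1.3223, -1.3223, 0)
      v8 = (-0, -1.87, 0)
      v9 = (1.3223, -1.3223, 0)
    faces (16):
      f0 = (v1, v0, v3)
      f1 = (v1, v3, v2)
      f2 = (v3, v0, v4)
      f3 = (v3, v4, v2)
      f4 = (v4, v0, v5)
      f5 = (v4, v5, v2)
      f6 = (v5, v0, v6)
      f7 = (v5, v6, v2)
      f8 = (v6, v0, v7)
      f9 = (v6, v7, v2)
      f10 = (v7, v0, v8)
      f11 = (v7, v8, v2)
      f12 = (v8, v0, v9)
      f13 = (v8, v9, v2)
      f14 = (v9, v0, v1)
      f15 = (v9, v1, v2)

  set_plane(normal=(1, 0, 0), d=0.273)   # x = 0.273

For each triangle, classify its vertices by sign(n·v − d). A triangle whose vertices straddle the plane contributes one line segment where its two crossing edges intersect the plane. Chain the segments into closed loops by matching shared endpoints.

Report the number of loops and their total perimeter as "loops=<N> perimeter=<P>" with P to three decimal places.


Straddling triangles (8 of 16):
  (v1,v0,v3) [+-+] → (0.273, 0, 0)–(0.273, 0.273, 0)  len=0.2730
  (v1,v3,v2) [++-] → (0.273, 0.273, 2.71391)–(0.273, 0, 2.92072)  len=0.3425
  (v3,v0,v4) [+--] → (0.273, 0.273, 0)–(0.273, 1.75692, 0)  len=1.4839
  (v3,v4,v2) [+--] → (0.273, 1.75692, 0)–(0.273, 0.273, 2.71391)  len=3.0931
  (v8,v0,v9) [--+] → (0.273, -0.273, 0)–(0.273, -1.75692, 0)  len=1.4839
  (v8,v9,v2) [-+-] → (0.273, -1.75692, 0)–(0.273, -0.273, 2.71391)  len=3.0931
  (v9,v0,v1) [+-+] → (0.273, -0.273, 0)–(0.273, 0, 0)  len=0.2730
  (v9,v1,v2) [++-] → (0.273, 0, 2.92072)–(0.273, -0.273, 2.71391)  len=0.3425

Chained into 1 loop(s):
  loop 1: 8 segments, perimeter = 10.3850
Total perimeter = 10.385

loops=1 perimeter=10.385


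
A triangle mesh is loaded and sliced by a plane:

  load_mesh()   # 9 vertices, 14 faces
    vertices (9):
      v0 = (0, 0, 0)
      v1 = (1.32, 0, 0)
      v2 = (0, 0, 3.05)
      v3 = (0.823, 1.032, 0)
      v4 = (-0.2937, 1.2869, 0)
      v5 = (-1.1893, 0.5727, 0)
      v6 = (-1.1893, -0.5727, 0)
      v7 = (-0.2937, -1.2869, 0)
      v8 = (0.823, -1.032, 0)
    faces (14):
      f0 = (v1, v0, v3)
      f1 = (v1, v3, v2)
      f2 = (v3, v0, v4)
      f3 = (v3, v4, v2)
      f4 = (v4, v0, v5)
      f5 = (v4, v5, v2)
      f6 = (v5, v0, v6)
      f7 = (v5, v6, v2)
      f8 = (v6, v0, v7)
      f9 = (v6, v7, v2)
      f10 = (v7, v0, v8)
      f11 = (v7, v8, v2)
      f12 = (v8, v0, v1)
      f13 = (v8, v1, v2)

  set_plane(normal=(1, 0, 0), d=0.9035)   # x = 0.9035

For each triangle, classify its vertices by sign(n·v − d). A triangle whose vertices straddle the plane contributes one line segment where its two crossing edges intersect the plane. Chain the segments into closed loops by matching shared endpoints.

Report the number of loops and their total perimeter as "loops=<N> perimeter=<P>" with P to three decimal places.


Straddling triangles (4 of 14):
  (v1,v0,v3) [+--] → (0.9035, 0, 0)–(0.9035, 0.864845, 0)  len=0.8648
  (v1,v3,v2) [+--] → (0.9035, 0.864845, 0)–(0.9035, 0, 0.962367)  len=1.2939
  (v8,v0,v1) [--+] → (0.9035, 0, 0)–(0.9035, -0.864845, 0)  len=0.8648
  (v8,v1,v2) [-+-] → (0.9035, -0.864845, 0)–(0.9035, 0, 0.962367)  len=1.2939

Chained into 1 loop(s):
  loop 1: 4 segments, perimeter = 4.3174
Total perimeter = 4.317

loops=1 perimeter=4.317


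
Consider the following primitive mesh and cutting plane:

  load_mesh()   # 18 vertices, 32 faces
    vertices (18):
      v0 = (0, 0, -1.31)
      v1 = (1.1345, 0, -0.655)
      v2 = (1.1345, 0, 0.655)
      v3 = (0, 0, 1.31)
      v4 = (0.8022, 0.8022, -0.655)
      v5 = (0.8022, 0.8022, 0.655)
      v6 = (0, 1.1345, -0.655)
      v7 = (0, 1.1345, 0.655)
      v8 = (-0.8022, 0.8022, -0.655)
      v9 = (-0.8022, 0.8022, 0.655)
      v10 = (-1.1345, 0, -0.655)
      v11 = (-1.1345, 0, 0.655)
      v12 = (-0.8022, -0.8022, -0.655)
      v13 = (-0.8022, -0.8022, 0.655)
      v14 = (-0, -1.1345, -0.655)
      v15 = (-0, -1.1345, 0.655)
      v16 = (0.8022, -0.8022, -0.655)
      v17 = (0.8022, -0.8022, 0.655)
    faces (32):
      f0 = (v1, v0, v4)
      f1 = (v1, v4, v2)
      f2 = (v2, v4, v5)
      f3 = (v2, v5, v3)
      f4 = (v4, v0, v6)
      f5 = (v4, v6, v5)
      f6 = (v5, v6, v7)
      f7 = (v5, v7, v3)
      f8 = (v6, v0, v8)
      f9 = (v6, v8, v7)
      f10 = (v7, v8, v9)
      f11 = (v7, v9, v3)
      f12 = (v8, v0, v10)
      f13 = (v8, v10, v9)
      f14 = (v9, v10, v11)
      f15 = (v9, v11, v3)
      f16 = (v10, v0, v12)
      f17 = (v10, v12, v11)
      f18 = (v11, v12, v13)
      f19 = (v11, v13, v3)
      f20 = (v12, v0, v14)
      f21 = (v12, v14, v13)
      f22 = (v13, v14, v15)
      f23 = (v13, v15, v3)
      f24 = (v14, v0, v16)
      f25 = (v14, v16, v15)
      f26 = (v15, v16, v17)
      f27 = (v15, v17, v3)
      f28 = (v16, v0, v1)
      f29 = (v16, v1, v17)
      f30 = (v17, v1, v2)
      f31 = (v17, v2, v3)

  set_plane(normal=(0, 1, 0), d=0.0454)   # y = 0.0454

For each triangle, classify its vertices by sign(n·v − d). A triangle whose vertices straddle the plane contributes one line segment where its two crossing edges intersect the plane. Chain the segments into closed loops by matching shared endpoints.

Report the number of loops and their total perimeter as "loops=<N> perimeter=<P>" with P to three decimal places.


loops=1 perimeter=7.750

Straddling triangles (12 of 32):
  (v1,v0,v4) [--+] → (0.0454, 0.0454, -1.27293)–(1.11569, 0.0454, -0.655)  len=1.2359
  (v1,v4,v2) [-+-] → (1.11569, 0.0454, -0.655)–(1.11569, 0.0454, 0.580861)  len=1.2359
  (v2,v4,v5) [-++] → (1.11569, 0.0454, 0.580861)–(1.11569, 0.0454, 0.655)  len=0.0741
  (v2,v5,v3) [-+-] → (1.11569, 0.0454, 0.655)–(0.0454, 0.0454, 1.27293)  len=1.2359
  (v4,v0,v6) [+-+] → (0.0454, 0.0454, -1.27293)–(0, 0.0454, -1.28379)  len=0.0467
  (v5,v7,v3) [++-] → (0, 0.0454, 1.28379)–(0.0454, 0.0454, 1.27293)  len=0.0467
  (v6,v0,v8) [+-+] → (0, 0.0454, -1.28379)–(-0.0454, 0.0454, -1.27293)  len=0.0467
  (v7,v9,v3) [++-] → (-0.0454, 0.0454, 1.27293)–(0, 0.0454, 1.28379)  len=0.0467
  (v8,v0,v10) [+--] → (-0.0454, 0.0454, -1.27293)–(-1.11569, 0.0454, -0.655)  len=1.2359
  (v8,v10,v9) [+-+] → (-1.11569, 0.0454, -0.655)–(-1.11569, 0.0454, -0.580861)  len=0.0741
  (v9,v10,v11) [+--] → (-1.11569, 0.0454, -0.580861)–(-1.11569, 0.0454, 0.655)  len=1.2359
  (v9,v11,v3) [+--] → (-1.11569, 0.0454, 0.655)–(-0.0454, 0.0454, 1.27293)  len=1.2359

Chained into 1 loop(s):
  loop 1: 12 segments, perimeter = 7.7502
Total perimeter = 7.750


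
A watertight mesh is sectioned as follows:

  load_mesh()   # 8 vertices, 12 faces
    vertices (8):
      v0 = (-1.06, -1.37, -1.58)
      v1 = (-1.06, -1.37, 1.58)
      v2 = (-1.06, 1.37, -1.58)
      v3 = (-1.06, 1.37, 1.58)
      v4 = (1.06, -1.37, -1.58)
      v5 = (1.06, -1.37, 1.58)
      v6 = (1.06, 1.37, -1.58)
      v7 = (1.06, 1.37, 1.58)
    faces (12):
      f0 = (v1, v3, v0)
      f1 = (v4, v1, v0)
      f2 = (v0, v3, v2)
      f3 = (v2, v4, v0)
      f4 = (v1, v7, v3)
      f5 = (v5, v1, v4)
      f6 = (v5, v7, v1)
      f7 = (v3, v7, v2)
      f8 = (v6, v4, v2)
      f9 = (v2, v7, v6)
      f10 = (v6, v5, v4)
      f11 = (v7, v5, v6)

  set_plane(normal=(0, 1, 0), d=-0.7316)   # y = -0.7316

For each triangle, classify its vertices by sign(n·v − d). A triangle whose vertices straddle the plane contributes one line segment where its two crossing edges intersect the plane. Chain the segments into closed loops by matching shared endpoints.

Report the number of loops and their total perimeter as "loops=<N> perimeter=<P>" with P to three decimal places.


loops=1 perimeter=10.560

Straddling triangles (8 of 12):
  (v1,v3,v0) [-+-] → (-1.06, -0.7316, 1.58)–(-1.06, -0.7316, -0.843743)  len=2.4237
  (v0,v3,v2) [-++] → (-1.06, -0.7316, -0.843743)–(-1.06, -0.7316, -1.58)  len=0.7363
  (v2,v4,v0) [+--] → (0.566055, -0.7316, -1.58)–(-1.06, -0.7316, -1.58)  len=1.6261
  (v1,v7,v3) [-++] → (-0.566055, -0.7316, 1.58)–(-1.06, -0.7316, 1.58)  len=0.4939
  (v5,v7,v1) [-+-] → (1.06, -0.7316, 1.58)–(-0.566055, -0.7316, 1.58)  len=1.6261
  (v6,v4,v2) [+-+] → (1.06, -0.7316, -1.58)–(0.566055, -0.7316, -1.58)  len=0.4939
  (v6,v5,v4) [+--] → (1.06, -0.7316, 0.843743)–(1.06, -0.7316, -1.58)  len=2.4237
  (v7,v5,v6) [+-+] → (1.06, -0.7316, 1.58)–(1.06, -0.7316, 0.843743)  len=0.7363

Chained into 1 loop(s):
  loop 1: 8 segments, perimeter = 10.5600
Total perimeter = 10.560


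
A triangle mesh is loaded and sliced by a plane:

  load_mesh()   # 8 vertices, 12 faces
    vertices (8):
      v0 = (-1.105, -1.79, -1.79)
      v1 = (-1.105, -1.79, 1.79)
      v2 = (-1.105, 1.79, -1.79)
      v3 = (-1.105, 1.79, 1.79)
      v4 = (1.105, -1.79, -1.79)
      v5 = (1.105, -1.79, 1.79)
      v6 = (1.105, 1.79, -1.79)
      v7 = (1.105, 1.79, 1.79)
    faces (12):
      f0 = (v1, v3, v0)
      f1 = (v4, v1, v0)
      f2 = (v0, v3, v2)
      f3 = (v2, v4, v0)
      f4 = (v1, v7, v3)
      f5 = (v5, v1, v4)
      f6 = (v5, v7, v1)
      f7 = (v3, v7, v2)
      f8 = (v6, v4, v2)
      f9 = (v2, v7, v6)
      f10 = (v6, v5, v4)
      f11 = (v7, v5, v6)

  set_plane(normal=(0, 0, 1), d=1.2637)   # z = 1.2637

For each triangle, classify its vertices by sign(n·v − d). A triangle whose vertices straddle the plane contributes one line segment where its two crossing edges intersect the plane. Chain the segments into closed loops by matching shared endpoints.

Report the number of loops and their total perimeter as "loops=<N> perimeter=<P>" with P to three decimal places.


loops=1 perimeter=11.580

Straddling triangles (8 of 12):
  (v1,v3,v0) [++-] → (-1.105, 1.2637, 1.2637)–(-1.105, -1.79, 1.2637)  len=3.0537
  (v4,v1,v0) [-+-] → (-0.780105, -1.79, 1.2637)–(-1.105, -1.79, 1.2637)  len=0.3249
  (v0,v3,v2) [-+-] → (-1.105, 1.2637, 1.2637)–(-1.105, 1.79, 1.2637)  len=0.5263
  (v5,v1,v4) [++-] → (-0.780105, -1.79, 1.2637)–(1.105, -1.79, 1.2637)  len=1.8851
  (v3,v7,v2) [++-] → (0.780105, 1.79, 1.2637)–(-1.105, 1.79, 1.2637)  len=1.8851
  (v2,v7,v6) [-+-] → (0.780105, 1.79, 1.2637)–(1.105, 1.79, 1.2637)  len=0.3249
  (v6,v5,v4) [-+-] → (1.105, -1.2637, 1.2637)–(1.105, -1.79, 1.2637)  len=0.5263
  (v7,v5,v6) [++-] → (1.105, -1.2637, 1.2637)–(1.105, 1.79, 1.2637)  len=3.0537

Chained into 1 loop(s):
  loop 1: 8 segments, perimeter = 11.5800
Total perimeter = 11.580


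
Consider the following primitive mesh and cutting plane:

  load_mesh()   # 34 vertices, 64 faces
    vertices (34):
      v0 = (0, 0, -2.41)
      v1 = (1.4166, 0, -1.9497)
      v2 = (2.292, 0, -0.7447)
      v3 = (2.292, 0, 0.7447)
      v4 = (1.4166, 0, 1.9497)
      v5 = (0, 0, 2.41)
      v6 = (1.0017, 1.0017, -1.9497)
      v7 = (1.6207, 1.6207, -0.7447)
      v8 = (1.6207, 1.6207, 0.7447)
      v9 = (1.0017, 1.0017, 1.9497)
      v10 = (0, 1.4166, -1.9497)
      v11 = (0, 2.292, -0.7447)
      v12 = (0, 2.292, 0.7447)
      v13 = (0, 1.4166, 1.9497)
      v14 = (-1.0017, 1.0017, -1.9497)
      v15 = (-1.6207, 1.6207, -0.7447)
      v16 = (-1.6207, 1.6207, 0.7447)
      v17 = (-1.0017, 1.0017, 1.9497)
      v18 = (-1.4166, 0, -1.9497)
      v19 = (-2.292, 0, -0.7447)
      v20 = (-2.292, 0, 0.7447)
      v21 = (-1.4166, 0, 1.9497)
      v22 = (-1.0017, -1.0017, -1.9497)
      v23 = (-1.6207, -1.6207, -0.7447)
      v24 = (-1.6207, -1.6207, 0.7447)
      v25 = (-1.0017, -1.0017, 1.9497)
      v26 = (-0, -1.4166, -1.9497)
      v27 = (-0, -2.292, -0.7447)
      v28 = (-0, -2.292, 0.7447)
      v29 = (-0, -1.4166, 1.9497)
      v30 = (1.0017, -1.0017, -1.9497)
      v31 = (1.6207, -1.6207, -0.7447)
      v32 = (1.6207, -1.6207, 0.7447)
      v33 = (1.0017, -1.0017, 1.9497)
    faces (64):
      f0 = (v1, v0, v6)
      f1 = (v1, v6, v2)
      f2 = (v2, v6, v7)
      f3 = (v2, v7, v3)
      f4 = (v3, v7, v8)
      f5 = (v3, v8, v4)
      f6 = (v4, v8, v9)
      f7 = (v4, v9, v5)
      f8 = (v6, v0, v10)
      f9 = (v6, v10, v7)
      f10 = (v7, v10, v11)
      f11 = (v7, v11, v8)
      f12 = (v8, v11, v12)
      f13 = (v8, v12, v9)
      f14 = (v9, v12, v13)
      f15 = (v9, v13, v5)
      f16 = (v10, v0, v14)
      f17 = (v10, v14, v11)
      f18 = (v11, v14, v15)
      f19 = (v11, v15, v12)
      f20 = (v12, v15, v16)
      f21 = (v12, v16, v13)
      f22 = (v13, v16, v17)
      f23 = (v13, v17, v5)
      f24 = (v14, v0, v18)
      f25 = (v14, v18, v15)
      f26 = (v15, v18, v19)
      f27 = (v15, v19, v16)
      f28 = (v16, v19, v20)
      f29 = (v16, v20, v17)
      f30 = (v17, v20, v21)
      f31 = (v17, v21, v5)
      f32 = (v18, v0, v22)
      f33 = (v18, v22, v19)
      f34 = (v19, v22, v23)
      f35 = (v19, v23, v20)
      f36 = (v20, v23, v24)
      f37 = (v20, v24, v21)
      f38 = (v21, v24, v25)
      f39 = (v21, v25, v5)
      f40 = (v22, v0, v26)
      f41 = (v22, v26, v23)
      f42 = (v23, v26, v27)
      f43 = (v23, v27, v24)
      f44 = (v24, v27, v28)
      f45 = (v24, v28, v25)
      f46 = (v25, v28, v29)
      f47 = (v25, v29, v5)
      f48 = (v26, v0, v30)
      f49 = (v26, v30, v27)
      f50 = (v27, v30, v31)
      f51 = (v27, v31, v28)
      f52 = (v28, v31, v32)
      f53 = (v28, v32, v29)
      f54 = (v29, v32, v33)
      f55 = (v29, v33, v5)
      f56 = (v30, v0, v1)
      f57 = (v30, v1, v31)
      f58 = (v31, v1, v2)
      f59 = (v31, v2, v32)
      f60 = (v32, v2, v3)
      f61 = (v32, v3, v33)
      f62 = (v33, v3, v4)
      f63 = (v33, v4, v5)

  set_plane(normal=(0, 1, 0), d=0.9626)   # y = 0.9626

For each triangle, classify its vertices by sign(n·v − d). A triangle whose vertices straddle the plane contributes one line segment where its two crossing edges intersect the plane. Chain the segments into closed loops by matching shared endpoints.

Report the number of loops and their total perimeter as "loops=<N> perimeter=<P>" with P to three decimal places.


loops=1 perimeter=13.054

Straddling triangles (20 of 64):
  (v1,v0,v6) [--+] → (0.9626, 0.9626, -1.96767)–(1.0179, 0.9626, -1.9497)  len=0.0581
  (v1,v6,v2) [-+-] → (1.0179, 0.9626, -1.9497)–(1.05207, 0.9626, -1.90266)  len=0.0581
  (v2,v6,v7) [-++] → (1.05207, 0.9626, -1.90266)–(1.89329, 0.9626, -0.7447)  len=1.4313
  (v2,v7,v3) [-+-] → (1.89329, 0.9626, -0.7447)–(1.89329, 0.9626, -0.139916)  len=0.6048
  (v3,v7,v8) [-++] → (1.89329, 0.9626, -0.139916)–(1.89329, 0.9626, 0.7447)  len=0.8846
  (v3,v8,v4) [-+-] → (1.89329, 0.9626, 0.7447)–(1.53782, 0.9626, 1.234)  len=0.6048
  (v4,v8,v9) [-++] → (1.53782, 0.9626, 1.234)–(1.0179, 0.9626, 1.9497)  len=0.8846
  (v4,v9,v5) [-+-] → (1.0179, 0.9626, 1.9497)–(0.9626, 0.9626, 1.96767)  len=0.0581
  (v6,v0,v10) [+-+] → (0.9626, 0.9626, -1.96767)–(0, 0.9626, -2.09722)  len=0.9713
  (v9,v13,v5) [++-] → (0, 0.9626, 2.09722)–(0.9626, 0.9626, 1.96767)  len=0.9713
  (v10,v0,v14) [+-+] → (0, 0.9626, -2.09722)–(-0.9626, 0.9626, -1.96767)  len=0.9713
  (v13,v17,v5) [++-] → (-0.9626, 0.9626, 1.96767)–(0, 0.9626, 2.09722)  len=0.9713
  (v14,v0,v18) [+--] → (-0.9626, 0.9626, -1.96767)–(-1.0179, 0.9626, -1.9497)  len=0.0581
  (v14,v18,v15) [+-+] → (-1.0179, 0.9626, -1.9497)–(-1.53782, 0.9626, -1.234)  len=0.8846
  (v15,v18,v19) [+--] → (-1.53782, 0.9626, -1.234)–(-1.89329, 0.9626, -0.7447)  len=0.6048
  (v15,v19,v16) [+-+] → (-1.89329, 0.9626, -0.7447)–(-1.89329, 0.9626, 0.139916)  len=0.8846
  (v16,v19,v20) [+--] → (-1.89329, 0.9626, 0.139916)–(-1.89329, 0.9626, 0.7447)  len=0.6048
  (v16,v20,v17) [+-+] → (-1.89329, 0.9626, 0.7447)–(-1.05207, 0.9626, 1.90266)  len=1.4313
  (v17,v20,v21) [+--] → (-1.05207, 0.9626, 1.90266)–(-1.0179, 0.9626, 1.9497)  len=0.0581
  (v17,v21,v5) [+--] → (-1.0179, 0.9626, 1.9497)–(-0.9626, 0.9626, 1.96767)  len=0.0581

Chained into 1 loop(s):
  loop 1: 20 segments, perimeter = 13.0541
Total perimeter = 13.054


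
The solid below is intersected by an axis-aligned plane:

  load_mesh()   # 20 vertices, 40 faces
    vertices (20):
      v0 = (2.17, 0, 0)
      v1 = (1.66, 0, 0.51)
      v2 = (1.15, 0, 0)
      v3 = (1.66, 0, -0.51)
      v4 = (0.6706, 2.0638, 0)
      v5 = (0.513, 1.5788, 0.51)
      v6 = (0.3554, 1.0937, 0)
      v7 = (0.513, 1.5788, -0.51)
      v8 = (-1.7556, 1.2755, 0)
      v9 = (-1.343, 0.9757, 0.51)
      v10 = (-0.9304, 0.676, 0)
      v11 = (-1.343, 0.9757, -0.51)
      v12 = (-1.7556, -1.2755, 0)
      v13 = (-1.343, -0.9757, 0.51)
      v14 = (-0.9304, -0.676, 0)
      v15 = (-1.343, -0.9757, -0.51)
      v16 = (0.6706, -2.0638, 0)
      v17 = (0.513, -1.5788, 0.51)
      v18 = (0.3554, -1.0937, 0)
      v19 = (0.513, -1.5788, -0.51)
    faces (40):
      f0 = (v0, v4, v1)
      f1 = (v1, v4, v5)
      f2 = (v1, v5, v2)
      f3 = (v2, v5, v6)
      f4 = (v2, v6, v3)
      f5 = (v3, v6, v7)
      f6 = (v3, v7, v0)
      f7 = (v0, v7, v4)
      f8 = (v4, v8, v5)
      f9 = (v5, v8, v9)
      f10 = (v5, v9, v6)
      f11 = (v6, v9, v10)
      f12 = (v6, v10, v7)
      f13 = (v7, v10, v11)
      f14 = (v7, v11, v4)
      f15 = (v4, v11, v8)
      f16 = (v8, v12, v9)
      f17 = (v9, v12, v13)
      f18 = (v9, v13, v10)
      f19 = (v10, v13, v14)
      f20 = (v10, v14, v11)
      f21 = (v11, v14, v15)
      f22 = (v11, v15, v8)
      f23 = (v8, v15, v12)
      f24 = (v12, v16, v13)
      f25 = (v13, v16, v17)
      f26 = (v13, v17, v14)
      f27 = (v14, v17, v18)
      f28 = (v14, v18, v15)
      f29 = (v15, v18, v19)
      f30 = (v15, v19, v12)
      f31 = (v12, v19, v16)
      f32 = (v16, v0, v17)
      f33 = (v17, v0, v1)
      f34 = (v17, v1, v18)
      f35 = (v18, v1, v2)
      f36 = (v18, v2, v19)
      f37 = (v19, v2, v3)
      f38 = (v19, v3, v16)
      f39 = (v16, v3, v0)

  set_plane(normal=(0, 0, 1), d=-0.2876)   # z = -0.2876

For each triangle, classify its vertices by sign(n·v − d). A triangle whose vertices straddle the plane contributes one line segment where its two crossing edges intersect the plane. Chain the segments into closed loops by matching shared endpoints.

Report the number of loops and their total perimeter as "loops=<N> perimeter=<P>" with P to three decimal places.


loops=2 perimeter=19.515

Straddling triangles (20 of 40):
  (v2,v6,v3) [++-] → (1.09109, 0.476939, -0.2876)–(1.4376, 0, -0.2876)  len=0.5895
  (v3,v6,v7) [-+-] → (1.09109, 0.476939, -0.2876)–(0.444274, 1.36726, -0.2876)  len=1.1005
  (v3,v7,v0) [--+] → (1.23558, 0.890319, -0.2876)–(1.8824, 0, -0.2876)  len=1.1005
  (v0,v7,v4) [+-+] → (1.23558, 0.890319, -0.2876)–(0.581726, 1.7903, -0.2876)  len=1.1124
  (v6,v10,v7) [++-] → (-0.116436, 1.18511, -0.2876)–(0.444274, 1.36726, -0.2876)  len=0.5896
  (v7,v10,v11) [-+-] → (-0.116436, 1.18511, -0.2876)–(-1.16307, 0.845007, -0.2876)  len=1.1005
  (v7,v11,v4) [--+] → (-0.464912, 1.4502, -0.2876)–(0.581726, 1.7903, -0.2876)  len=1.1005
  (v4,v11,v8) [+-+] → (-0.464912, 1.4502, -0.2876)–(-1.52293, 1.10644, -0.2876)  len=1.1125
  (v10,v14,v11) [++-] → (-1.16307, 0.255429, -0.2876)–(-1.16307, 0.845007, -0.2876)  len=0.5896
  (v11,v14,v15) [-+-] → (-1.16307, 0.255429, -0.2876)–(-1.16307, -0.845007, -0.2876)  len=1.1004
  (v11,v15,v8) [--+] → (-1.52293, 0.00599976, -0.2876)–(-1.52293, 1.10644, -0.2876)  len=1.1004
  (v8,v15,v12) [+-+] → (-1.52293, 0.00599976, -0.2876)–(-1.52293, -1.10644, -0.2876)  len=1.1124
  (v14,v18,v15) [++-] → (-0.602364, -1.02716, -0.2876)–(-1.16307, -0.845007, -0.2876)  len=0.5896
  (v15,v18,v19) [-+-] → (-0.602364, -1.02716, -0.2876)–(0.444274, -1.36726, -0.2876)  len=1.1005
  (v15,v19,v12) [--+] → (-0.476288, -1.44654, -0.2876)–(-1.52293, -1.10644, -0.2876)  len=1.1005
  (v12,v19,v16) [+-+] → (-0.476288, -1.44654, -0.2876)–(0.581726, -1.7903, -0.2876)  len=1.1125
  (v18,v2,v19) [++-] → (0.790782, -0.890319, -0.2876)–(0.444274, -1.36726, -0.2876)  len=0.5895
  (v19,v2,v3) [-+-] → (0.790782, -0.890319, -0.2876)–(1.4376, 0, -0.2876)  len=1.1005
  (v19,v3,v16) [--+] → (1.22854, -0.899979, -0.2876)–(0.581726, -1.7903, -0.2876)  len=1.1005
  (v16,v3,v0) [+-+] → (1.22854, -0.899979, -0.2876)–(1.8824, 0, -0.2876)  len=1.1124

Chained into 2 loop(s):
  loop 1: 10 segments, perimeter = 8.4501
  loop 2: 10 segments, perimeter = 11.0646
Total perimeter = 19.515


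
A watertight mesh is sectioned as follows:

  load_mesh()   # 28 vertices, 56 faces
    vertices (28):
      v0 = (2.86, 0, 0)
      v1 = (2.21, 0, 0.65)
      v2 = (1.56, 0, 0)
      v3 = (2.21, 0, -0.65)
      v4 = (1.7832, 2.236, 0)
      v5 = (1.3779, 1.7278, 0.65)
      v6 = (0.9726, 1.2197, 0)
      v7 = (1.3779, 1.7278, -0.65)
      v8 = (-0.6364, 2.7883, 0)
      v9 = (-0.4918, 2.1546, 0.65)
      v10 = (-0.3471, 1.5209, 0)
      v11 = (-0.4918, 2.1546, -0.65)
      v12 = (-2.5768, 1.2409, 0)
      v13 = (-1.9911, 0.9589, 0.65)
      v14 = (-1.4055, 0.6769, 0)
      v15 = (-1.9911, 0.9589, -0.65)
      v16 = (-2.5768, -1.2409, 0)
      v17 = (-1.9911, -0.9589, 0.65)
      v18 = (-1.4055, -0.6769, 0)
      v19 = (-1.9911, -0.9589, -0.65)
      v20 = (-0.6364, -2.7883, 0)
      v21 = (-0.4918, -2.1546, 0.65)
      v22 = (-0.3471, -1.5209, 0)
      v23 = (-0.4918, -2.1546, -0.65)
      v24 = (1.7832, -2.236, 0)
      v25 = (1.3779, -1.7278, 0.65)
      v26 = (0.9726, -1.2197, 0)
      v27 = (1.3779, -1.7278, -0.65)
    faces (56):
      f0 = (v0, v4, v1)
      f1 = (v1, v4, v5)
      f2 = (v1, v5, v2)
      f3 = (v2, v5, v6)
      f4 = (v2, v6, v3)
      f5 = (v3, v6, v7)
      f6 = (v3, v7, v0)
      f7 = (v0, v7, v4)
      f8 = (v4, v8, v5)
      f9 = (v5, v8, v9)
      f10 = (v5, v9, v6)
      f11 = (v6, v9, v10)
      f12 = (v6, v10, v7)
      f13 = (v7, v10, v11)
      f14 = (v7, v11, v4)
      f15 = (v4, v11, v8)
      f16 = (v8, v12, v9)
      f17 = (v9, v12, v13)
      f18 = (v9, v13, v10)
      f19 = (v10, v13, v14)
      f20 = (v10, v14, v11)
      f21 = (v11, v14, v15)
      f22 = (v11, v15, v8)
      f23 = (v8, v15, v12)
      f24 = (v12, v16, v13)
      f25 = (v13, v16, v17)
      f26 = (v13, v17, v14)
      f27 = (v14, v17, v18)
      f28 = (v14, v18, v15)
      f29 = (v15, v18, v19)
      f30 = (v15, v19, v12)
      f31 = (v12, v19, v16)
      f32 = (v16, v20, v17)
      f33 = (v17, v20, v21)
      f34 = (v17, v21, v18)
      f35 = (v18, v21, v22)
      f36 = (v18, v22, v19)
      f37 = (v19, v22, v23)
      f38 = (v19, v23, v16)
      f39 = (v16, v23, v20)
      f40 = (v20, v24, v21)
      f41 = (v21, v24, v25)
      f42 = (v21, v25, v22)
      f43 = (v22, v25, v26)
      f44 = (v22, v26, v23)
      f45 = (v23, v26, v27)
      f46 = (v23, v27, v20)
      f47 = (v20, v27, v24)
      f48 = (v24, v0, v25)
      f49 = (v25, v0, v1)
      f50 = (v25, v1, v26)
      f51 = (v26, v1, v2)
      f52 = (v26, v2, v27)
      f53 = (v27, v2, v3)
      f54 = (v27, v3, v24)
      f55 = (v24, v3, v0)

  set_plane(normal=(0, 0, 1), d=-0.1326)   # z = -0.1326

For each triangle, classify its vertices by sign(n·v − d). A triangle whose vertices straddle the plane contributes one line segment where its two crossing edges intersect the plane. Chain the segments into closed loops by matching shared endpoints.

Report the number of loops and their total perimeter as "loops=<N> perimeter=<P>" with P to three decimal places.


loops=2 perimeter=26.849

Straddling triangles (28 of 56):
  (v2,v6,v3) [++-] → (1.22503, 0.970881, -0.1326)–(1.6926, 0, -0.1326)  len=1.0776
  (v3,v6,v7) [-+-] → (1.22503, 0.970881, -0.1326)–(1.05528, 1.32335, -0.1326)  len=0.3912
  (v3,v7,v0) [--+] → (2.55765, 0.352471, -0.1326)–(2.7274, 0, -0.1326)  len=0.3912
  (v0,v7,v4) [+-+] → (2.55765, 0.352471, -0.1326)–(1.70052, 2.13233, -0.1326)  len=1.9755
  (v6,v10,v7) [++-] → (0.0048, 1.56311, -0.1326)–(1.05528, 1.32335, -0.1326)  len=1.0775
  (v7,v10,v11) [-+-] → (0.0048, 1.56311, -0.1326)–(-0.376619, 1.65017, -0.1326)  len=0.3912
  (v7,v11,v4) [--+] → (1.3191, 2.21939, -0.1326)–(1.70052, 2.13233, -0.1326)  len=0.3912
  (v4,v11,v8) [+-+] → (1.3191, 2.21939, -0.1326)–(-0.606902, 2.65903, -0.1326)  len=1.9755
  (v10,v14,v11) [++-] → (-1.21911, 0.978351, -0.1326)–(-0.376619, 1.65017, -0.1326)  len=1.0776
  (v11,v14,v15) [-+-] → (-1.21911, 0.978351, -0.1326)–(-1.52496, 0.734428, -0.1326)  len=0.3912
  (v11,v15,v8) [--+] → (-0.912759, 2.4151, -0.1326)–(-0.606902, 2.65903, -0.1326)  len=0.3912
  (v8,v15,v12) [+-+] → (-0.912759, 2.4151, -0.1326)–(-2.45732, 1.18337, -0.1326)  len=1.9756
  (v14,v18,v15) [++-] → (-1.52496, -0.343197, -0.1326)–(-1.52496, 0.734428, -0.1326)  len=1.0776
  (v15,v18,v19) [-+-] → (-1.52496, -0.343197, -0.1326)–(-1.52496, -0.734428, -0.1326)  len=0.3912
  (v15,v19,v12) [--+] → (-2.45732, 0.792141, -0.1326)–(-2.45732, 1.18337, -0.1326)  len=0.3912
  (v12,v19,v16) [+-+] → (-2.45732, 0.792141, -0.1326)–(-2.45732, -1.18337, -0.1326)  len=1.9755
  (v18,v22,v19) [++-] → (-0.682476, -1.40625, -0.1326)–(-1.52496, -0.734428, -0.1326)  len=1.0776
  (v19,v22,v23) [-+-] → (-0.682476, -1.40625, -0.1326)–(-0.376619, -1.65017, -0.1326)  len=0.3912
  (v19,v23,v16) [--+] → (-2.15146, -1.42729, -0.1326)–(-2.45732, -1.18337, -0.1326)  len=0.3912
  (v16,v23,v20) [+-+] → (-2.15146, -1.42729, -0.1326)–(-0.606902, -2.65903, -0.1326)  len=1.9756
  (v22,v26,v23) [++-] → (0.673862, -1.41042, -0.1326)–(-0.376619, -1.65017, -0.1326)  len=1.0775
  (v23,v26,v27) [-+-] → (0.673862, -1.41042, -0.1326)–(1.05528, -1.32335, -0.1326)  len=0.3912
  (v23,v27,v20) [--+] → (-0.225483, -2.57196, -0.1326)–(-0.606902, -2.65903, -0.1326)  len=0.3912
  (v20,v27,v24) [+-+] → (-0.225483, -2.57196, -0.1326)–(1.70052, -2.13233, -0.1326)  len=1.9755
  (v26,v2,v27) [++-] → (1.52285, -0.352471, -0.1326)–(1.05528, -1.32335, -0.1326)  len=1.0776
  (v27,v2,v3) [-+-] → (1.52285, -0.352471, -0.1326)–(1.6926, 0, -0.1326)  len=0.3912
  (v27,v3,v24) [--+] → (1.87027, -1.77986, -0.1326)–(1.70052, -2.13233, -0.1326)  len=0.3912
  (v24,v3,v0) [+-+] → (1.87027, -1.77986, -0.1326)–(2.7274, 0, -0.1326)  len=1.9755

Chained into 2 loop(s):
  loop 1: 14 segments, perimeter = 10.2815
  loop 2: 14 segments, perimeter = 16.5672
Total perimeter = 26.849


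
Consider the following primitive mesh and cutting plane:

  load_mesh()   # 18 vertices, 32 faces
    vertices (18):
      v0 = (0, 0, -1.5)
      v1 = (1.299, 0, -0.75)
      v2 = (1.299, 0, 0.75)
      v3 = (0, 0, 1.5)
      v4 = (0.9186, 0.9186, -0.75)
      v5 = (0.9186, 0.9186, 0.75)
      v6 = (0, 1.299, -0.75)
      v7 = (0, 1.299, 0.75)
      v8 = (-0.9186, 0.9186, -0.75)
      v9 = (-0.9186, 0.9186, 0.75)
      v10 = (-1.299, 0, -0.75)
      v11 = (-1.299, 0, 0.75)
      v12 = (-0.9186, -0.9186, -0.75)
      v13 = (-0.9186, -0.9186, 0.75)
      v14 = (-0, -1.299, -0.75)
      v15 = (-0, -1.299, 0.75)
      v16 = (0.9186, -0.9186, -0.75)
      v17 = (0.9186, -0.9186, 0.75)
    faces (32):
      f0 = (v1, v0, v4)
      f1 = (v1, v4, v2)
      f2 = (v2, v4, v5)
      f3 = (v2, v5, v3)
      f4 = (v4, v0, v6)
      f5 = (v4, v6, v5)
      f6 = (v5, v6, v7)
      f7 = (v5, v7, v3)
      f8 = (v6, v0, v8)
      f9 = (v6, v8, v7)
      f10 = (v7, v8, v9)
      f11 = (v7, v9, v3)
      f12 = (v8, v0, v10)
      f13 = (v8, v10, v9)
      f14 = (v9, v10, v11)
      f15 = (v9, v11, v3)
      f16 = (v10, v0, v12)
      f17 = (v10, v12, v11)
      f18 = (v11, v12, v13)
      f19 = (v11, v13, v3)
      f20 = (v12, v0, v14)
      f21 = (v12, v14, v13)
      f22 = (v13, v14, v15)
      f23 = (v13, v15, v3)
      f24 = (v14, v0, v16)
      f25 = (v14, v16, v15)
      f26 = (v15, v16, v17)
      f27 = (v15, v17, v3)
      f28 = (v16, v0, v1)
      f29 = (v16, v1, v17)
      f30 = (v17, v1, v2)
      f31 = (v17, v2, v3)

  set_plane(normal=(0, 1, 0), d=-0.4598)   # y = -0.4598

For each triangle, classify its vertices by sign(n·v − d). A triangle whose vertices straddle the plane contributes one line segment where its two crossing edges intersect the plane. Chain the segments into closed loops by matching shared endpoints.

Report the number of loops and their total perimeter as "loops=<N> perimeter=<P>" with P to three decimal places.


Straddling triangles (12 of 32):
  (v10,v0,v12) [++-] → (-0.4598, -0.4598, -1.12459)–(-1.10859, -0.4598, -0.75)  len=0.7492
  (v10,v12,v11) [+-+] → (-1.10859, -0.4598, -0.75)–(-1.10859, -0.4598, -0.00081646)  len=0.7492
  (v11,v12,v13) [+--] → (-1.10859, -0.4598, -0.00081646)–(-1.10859, -0.4598, 0.75)  len=0.7508
  (v11,v13,v3) [+-+] → (-1.10859, -0.4598, 0.75)–(-0.4598, -0.4598, 1.12459)  len=0.7492
  (v12,v0,v14) [-+-] → (-0.4598, -0.4598, -1.12459)–(0, -0.4598, -1.23453)  len=0.4728
  (v13,v15,v3) [--+] → (0, -0.4598, 1.23453)–(-0.4598, -0.4598, 1.12459)  len=0.4728
  (v14,v0,v16) [-+-] → (0, -0.4598, -1.23453)–(0.4598, -0.4598, -1.12459)  len=0.4728
  (v15,v17,v3) [--+] → (0.4598, -0.4598, 1.12459)–(0, -0.4598, 1.23453)  len=0.4728
  (v16,v0,v1) [-++] → (0.4598, -0.4598, -1.12459)–(1.10859, -0.4598, -0.75)  len=0.7492
  (v16,v1,v17) [-+-] → (1.10859, -0.4598, -0.75)–(1.10859, -0.4598, 0.00081646)  len=0.7508
  (v17,v1,v2) [-++] → (1.10859, -0.4598, 0.00081646)–(1.10859, -0.4598, 0.75)  len=0.7492
  (v17,v2,v3) [-++] → (1.10859, -0.4598, 0.75)–(0.4598, -0.4598, 1.12459)  len=0.7492

Chained into 1 loop(s):
  loop 1: 12 segments, perimeter = 7.8877
Total perimeter = 7.888

loops=1 perimeter=7.888


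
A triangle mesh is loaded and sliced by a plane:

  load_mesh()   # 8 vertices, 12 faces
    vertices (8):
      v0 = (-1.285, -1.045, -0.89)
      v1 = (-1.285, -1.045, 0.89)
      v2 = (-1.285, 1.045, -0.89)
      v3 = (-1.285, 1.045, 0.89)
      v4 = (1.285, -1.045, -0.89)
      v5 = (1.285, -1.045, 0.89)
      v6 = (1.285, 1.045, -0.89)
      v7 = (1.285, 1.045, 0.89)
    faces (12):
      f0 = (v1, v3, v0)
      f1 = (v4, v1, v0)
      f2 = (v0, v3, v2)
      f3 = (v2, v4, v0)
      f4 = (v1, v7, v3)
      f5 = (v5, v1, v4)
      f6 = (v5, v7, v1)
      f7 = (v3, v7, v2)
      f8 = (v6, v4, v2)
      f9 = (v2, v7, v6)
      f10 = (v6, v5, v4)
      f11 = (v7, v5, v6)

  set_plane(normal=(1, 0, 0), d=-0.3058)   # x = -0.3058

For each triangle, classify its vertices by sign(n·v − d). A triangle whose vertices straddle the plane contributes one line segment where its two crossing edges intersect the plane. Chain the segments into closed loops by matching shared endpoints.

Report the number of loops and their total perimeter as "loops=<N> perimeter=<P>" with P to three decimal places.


loops=1 perimeter=7.740

Straddling triangles (8 of 12):
  (v4,v1,v0) [+--] → (-0.3058, -1.045, 0.211799)–(-0.3058, -1.045, -0.89)  len=1.1018
  (v2,v4,v0) [-+-] → (-0.3058, 0.248686, -0.89)–(-0.3058, -1.045, -0.89)  len=1.2937
  (v1,v7,v3) [-+-] → (-0.3058, -0.248686, 0.89)–(-0.3058, 1.045, 0.89)  len=1.2937
  (v5,v1,v4) [+-+] → (-0.3058, -1.045, 0.89)–(-0.3058, -1.045, 0.211799)  len=0.6782
  (v5,v7,v1) [++-] → (-0.3058, -0.248686, 0.89)–(-0.3058, -1.045, 0.89)  len=0.7963
  (v3,v7,v2) [-+-] → (-0.3058, 1.045, 0.89)–(-0.3058, 1.045, -0.211799)  len=1.1018
  (v6,v4,v2) [++-] → (-0.3058, 0.248686, -0.89)–(-0.3058, 1.045, -0.89)  len=0.7963
  (v2,v7,v6) [-++] → (-0.3058, 1.045, -0.211799)–(-0.3058, 1.045, -0.89)  len=0.6782

Chained into 1 loop(s):
  loop 1: 8 segments, perimeter = 7.7400
Total perimeter = 7.740


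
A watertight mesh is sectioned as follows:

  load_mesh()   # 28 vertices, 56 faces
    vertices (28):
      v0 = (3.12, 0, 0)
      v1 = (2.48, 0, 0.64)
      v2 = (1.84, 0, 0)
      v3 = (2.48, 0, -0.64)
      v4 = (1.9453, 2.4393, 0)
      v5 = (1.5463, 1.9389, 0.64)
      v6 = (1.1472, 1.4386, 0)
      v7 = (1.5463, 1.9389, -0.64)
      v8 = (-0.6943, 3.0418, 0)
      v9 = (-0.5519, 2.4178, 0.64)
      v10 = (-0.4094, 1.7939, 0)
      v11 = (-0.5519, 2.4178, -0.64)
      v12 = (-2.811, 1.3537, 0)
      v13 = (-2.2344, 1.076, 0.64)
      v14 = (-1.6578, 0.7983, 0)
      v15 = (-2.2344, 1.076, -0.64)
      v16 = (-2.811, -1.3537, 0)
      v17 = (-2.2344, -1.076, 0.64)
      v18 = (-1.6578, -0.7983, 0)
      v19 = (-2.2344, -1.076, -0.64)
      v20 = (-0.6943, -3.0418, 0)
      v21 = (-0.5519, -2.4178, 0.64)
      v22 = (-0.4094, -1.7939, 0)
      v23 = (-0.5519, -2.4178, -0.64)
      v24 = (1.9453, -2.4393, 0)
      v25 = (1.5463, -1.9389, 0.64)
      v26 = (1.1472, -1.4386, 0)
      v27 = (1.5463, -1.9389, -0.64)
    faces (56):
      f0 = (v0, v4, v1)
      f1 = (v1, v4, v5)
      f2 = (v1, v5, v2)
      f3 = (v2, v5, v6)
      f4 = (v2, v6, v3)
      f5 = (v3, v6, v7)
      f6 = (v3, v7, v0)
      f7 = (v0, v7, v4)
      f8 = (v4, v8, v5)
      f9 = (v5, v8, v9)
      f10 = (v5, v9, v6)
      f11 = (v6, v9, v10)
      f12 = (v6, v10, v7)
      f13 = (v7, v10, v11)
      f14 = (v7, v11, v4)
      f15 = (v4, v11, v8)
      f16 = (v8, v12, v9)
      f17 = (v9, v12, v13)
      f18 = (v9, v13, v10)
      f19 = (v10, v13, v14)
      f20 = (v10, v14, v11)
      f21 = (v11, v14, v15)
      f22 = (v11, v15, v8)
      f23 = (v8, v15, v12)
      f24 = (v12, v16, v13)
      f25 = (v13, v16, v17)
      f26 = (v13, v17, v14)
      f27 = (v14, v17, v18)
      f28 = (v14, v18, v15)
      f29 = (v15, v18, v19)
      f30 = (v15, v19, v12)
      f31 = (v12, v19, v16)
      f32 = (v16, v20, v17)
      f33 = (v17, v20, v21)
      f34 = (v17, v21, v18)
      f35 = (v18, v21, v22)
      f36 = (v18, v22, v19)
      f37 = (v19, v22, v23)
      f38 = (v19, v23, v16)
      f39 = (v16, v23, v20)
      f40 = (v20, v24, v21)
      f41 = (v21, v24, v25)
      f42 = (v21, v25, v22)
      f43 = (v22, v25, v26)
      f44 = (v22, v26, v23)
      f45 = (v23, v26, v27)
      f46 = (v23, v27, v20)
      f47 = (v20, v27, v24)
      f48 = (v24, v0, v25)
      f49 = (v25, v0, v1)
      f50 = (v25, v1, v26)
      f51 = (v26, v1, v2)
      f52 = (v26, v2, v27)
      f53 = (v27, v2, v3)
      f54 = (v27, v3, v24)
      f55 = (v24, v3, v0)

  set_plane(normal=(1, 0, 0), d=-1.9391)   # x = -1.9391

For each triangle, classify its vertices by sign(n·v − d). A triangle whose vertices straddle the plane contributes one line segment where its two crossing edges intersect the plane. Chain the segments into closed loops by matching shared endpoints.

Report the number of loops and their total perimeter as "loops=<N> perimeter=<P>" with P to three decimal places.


Straddling triangles (18 of 56):
  (v8,v12,v9) [+-+] → (-1.9391, 2.04905, 0)–(-1.9391, 1.76439, 0.247008)  len=0.3769
  (v9,v12,v13) [+--] → (-1.9391, 1.76439, 0.247008)–(-1.9391, 1.3115, 0.64)  len=0.5996
  (v9,v13,v10) [+-+] → (-1.9391, 1.3115, 0.64)–(-1.9391, 1.19216, 0.536443)  len=0.1580
  (v10,v13,v14) [+-+] → (-1.9391, 1.19216, 0.536443)–(-1.9391, 0.933779, 0.31223)  len=0.3421
  (v11,v14,v15) [++-] → (-1.9391, 0.933779, -0.31223)–(-1.9391, 1.3115, -0.64)  len=0.5001
  (v11,v15,v8) [+-+] → (-1.9391, 1.3115, -0.64)–(-1.9391, 1.45292, -0.517286)  len=0.1872
  (v8,v15,v12) [+--] → (-1.9391, 1.45292, -0.517286)–(-1.9391, 2.04905, 0)  len=0.7893
  (v13,v17,v14) [--+] → (-1.9391, -0.116096, 0.31223)–(-1.9391, 0.933779, 0.31223)  len=1.0499
  (v14,v17,v18) [+-+] → (-1.9391, -0.116096, 0.31223)–(-1.9391, -0.933779, 0.31223)  len=0.8177
  (v14,v18,v15) [++-] → (-1.9391, 0.116096, -0.31223)–(-1.9391, 0.933779, -0.31223)  len=0.8177
  (v15,v18,v19) [-+-] → (-1.9391, 0.116096, -0.31223)–(-1.9391, -0.933779, -0.31223)  len=1.0499
  (v16,v20,v17) [-+-] → (-1.9391, -2.04905, 0)–(-1.9391, -1.45292, 0.517286)  len=0.7893
  (v17,v20,v21) [-++] → (-1.9391, -1.45292, 0.517286)–(-1.9391, -1.3115, 0.64)  len=0.1872
  (v17,v21,v18) [-++] → (-1.9391, -1.3115, 0.64)–(-1.9391, -0.933779, 0.31223)  len=0.5001
  (v18,v22,v19) [++-] → (-1.9391, -1.19216, -0.536443)–(-1.9391, -0.933779, -0.31223)  len=0.3421
  (v19,v22,v23) [-++] → (-1.9391, -1.19216, -0.536443)–(-1.9391, -1.3115, -0.64)  len=0.1580
  (v19,v23,v16) [-+-] → (-1.9391, -1.3115, -0.64)–(-1.9391, -1.76439, -0.247008)  len=0.5996
  (v16,v23,v20) [-++] → (-1.9391, -1.76439, -0.247008)–(-1.9391, -2.04905, 0)  len=0.3769

Chained into 1 loop(s):
  loop 1: 18 segments, perimeter = 9.6416
Total perimeter = 9.642

loops=1 perimeter=9.642


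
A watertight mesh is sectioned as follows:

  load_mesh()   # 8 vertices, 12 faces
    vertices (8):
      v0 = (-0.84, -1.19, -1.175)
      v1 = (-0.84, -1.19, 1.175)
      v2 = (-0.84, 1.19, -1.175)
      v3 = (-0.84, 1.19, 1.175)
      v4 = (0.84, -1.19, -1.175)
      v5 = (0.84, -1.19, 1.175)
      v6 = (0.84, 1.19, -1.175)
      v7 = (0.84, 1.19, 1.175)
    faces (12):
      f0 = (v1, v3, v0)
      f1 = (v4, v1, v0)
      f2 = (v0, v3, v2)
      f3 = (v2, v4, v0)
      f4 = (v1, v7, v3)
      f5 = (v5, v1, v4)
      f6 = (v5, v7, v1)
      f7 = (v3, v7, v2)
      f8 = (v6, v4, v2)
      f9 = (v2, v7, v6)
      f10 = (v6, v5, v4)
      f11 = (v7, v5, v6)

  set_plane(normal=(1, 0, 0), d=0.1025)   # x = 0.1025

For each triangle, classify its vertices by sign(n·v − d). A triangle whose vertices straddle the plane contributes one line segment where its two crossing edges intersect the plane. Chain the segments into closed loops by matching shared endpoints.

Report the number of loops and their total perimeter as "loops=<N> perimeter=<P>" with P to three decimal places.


Straddling triangles (8 of 12):
  (v4,v1,v0) [+--] → (0.1025, -1.19, -0.143378)–(0.1025, -1.19, -1.175)  len=1.0316
  (v2,v4,v0) [-+-] → (0.1025, -0.145208, -1.175)–(0.1025, -1.19, -1.175)  len=1.0448
  (v1,v7,v3) [-+-] → (0.1025, 0.145208, 1.175)–(0.1025, 1.19, 1.175)  len=1.0448
  (v5,v1,v4) [+-+] → (0.1025, -1.19, 1.175)–(0.1025, -1.19, -0.143378)  len=1.3184
  (v5,v7,v1) [++-] → (0.1025, 0.145208, 1.175)–(0.1025, -1.19, 1.175)  len=1.3352
  (v3,v7,v2) [-+-] → (0.1025, 1.19, 1.175)–(0.1025, 1.19, 0.143378)  len=1.0316
  (v6,v4,v2) [++-] → (0.1025, -0.145208, -1.175)–(0.1025, 1.19, -1.175)  len=1.3352
  (v2,v7,v6) [-++] → (0.1025, 1.19, 0.143378)–(0.1025, 1.19, -1.175)  len=1.3184

Chained into 1 loop(s):
  loop 1: 8 segments, perimeter = 9.4600
Total perimeter = 9.460

loops=1 perimeter=9.460


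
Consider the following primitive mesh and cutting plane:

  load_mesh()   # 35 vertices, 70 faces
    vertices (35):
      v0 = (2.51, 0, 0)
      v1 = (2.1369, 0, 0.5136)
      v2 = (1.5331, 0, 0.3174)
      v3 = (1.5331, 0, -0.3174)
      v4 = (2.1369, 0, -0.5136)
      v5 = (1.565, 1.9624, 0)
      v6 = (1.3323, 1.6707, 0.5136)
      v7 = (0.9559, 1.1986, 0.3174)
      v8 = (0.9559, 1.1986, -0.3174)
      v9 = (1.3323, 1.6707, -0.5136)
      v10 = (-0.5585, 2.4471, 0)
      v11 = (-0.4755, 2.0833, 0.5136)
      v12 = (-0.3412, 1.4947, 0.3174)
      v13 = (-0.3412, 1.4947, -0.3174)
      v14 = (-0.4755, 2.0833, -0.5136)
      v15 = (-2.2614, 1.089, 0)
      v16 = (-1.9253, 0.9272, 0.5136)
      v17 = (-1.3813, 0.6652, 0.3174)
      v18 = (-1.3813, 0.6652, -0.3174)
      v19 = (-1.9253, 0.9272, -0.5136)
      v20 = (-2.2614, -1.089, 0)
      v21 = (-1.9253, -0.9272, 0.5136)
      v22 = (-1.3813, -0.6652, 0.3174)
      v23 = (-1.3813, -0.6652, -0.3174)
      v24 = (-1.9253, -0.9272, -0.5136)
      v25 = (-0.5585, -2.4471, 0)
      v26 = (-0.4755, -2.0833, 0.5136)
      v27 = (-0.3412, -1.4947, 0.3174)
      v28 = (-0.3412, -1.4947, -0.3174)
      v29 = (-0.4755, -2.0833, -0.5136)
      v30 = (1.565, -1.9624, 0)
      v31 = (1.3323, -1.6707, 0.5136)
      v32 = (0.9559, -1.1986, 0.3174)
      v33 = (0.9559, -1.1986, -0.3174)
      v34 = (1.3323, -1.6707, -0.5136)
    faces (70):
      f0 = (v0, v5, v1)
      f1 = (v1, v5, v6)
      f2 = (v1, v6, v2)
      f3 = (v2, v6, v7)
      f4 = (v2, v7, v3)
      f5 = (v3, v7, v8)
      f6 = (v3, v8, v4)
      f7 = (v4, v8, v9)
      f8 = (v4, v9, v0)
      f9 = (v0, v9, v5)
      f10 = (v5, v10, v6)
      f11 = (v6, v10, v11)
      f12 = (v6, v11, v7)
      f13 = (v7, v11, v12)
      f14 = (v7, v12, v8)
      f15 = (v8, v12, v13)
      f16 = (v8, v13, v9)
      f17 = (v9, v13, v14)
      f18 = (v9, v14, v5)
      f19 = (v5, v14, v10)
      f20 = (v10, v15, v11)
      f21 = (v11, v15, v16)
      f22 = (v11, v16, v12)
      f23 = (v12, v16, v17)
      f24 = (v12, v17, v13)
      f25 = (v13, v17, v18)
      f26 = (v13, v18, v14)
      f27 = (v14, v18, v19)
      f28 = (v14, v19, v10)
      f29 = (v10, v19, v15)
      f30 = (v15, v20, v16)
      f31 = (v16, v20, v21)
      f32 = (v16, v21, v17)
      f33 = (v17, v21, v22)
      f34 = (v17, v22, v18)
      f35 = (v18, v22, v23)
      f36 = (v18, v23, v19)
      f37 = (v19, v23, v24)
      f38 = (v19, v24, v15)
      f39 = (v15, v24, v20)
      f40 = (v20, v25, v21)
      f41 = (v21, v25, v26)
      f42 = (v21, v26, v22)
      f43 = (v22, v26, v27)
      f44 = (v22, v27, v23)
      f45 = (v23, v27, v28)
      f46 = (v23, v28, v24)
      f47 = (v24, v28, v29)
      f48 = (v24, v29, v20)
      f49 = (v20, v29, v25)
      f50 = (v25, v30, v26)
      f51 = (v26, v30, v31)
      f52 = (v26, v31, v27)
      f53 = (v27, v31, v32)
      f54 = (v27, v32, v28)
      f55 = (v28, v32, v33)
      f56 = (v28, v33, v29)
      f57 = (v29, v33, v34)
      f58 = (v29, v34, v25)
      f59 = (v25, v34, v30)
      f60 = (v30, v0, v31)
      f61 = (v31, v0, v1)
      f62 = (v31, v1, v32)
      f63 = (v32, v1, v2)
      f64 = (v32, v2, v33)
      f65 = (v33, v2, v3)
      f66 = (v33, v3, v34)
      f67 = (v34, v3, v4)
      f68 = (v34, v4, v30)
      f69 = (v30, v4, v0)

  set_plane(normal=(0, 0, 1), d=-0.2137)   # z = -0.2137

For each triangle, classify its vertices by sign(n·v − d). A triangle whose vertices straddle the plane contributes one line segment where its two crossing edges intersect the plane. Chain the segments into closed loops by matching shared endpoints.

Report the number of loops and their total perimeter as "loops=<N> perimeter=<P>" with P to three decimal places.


Straddling triangles (28 of 70):
  (v2,v7,v3) [++-] → (1.43881, 0.195802, -0.2137)–(1.5331, 0, -0.2137)  len=0.2173
  (v3,v7,v8) [-+-] → (1.43881, 0.195802, -0.2137)–(0.9559, 1.1986, -0.2137)  len=1.1130
  (v4,v9,v0) [--+] → (2.01998, 0.695149, -0.2137)–(2.35476, 0, -0.2137)  len=0.7716
  (v0,v9,v5) [+-+] → (2.01998, 0.695149, -0.2137)–(1.46818, 1.84103, -0.2137)  len=1.2718
  (v7,v12,v8) [++-] → (0.744008, 1.24697, -0.2137)–(0.9559, 1.1986, -0.2137)  len=0.2173
  (v8,v12,v13) [-+-] → (0.744008, 1.24697, -0.2137)–(-0.3412, 1.4947, -0.2137)  len=1.1131
  (v9,v14,v5) [--+] → (0.715984, 2.0127, -0.2137)–(1.46818, 1.84103, -0.2137)  len=0.7715
  (v5,v14,v10) [+-+] → (0.715984, 2.0127, -0.2137)–(-0.523965, 2.29573, -0.2137)  len=1.2718
  (v12,v17,v13) [++-] → (-0.511109, 1.35919, -0.2137)–(-0.3412, 1.4947, -0.2137)  len=0.2173
  (v13,v17,v18) [-+-] → (-0.511109, 1.35919, -0.2137)–(-1.3813, 0.6652, -0.2137)  len=1.1130
  (v14,v19,v10) [--+] → (-1.1272, 1.8147, -0.2137)–(-0.523965, 2.29573, -0.2137)  len=0.7715
  (v10,v19,v15) [+-+] → (-1.1272, 1.8147, -0.2137)–(-2.12155, 1.02168, -0.2137)  len=1.2719
  (v17,v22,v18) [++-] → (-1.3813, 0.447868, -0.2137)–(-1.3813, 0.6652, -0.2137)  len=0.2173
  (v18,v22,v23) [-+-] → (-1.3813, 0.447868, -0.2137)–(-1.3813, -0.6652, -0.2137)  len=1.1131
  (v19,v24,v15) [--+] → (-2.12155, 0.250094, -0.2137)–(-2.12155, 1.02168, -0.2137)  len=0.7716
  (v15,v24,v20) [+-+] → (-2.12155, 0.250094, -0.2137)–(-2.12155, -1.02168, -0.2137)  len=1.2718
  (v22,v27,v23) [++-] → (-1.21139, -0.800706, -0.2137)–(-1.3813, -0.6652, -0.2137)  len=0.2173
  (v23,v27,v28) [-+-] → (-1.21139, -0.800706, -0.2137)–(-0.3412, -1.4947, -0.2137)  len=1.1130
  (v24,v29,v20) [--+] → (-1.51832, -1.50271, -0.2137)–(-2.12155, -1.02168, -0.2137)  len=0.7715
  (v20,v29,v25) [+-+] → (-1.51832, -1.50271, -0.2137)–(-0.523965, -2.29573, -0.2137)  len=1.2719
  (v27,v32,v28) [++-] → (-0.129308, -1.44633, -0.2137)–(-0.3412, -1.4947, -0.2137)  len=0.2173
  (v28,v32,v33) [-+-] → (-0.129308, -1.44633, -0.2137)–(0.9559, -1.1986, -0.2137)  len=1.1131
  (v29,v34,v25) [--+] → (0.228229, -2.12405, -0.2137)–(-0.523965, -2.29573, -0.2137)  len=0.7715
  (v25,v34,v30) [+-+] → (0.228229, -2.12405, -0.2137)–(1.46818, -1.84103, -0.2137)  len=1.2718
  (v32,v2,v33) [++-] → (1.05019, -1.0028, -0.2137)–(0.9559, -1.1986, -0.2137)  len=0.2173
  (v33,v2,v3) [-+-] → (1.05019, -1.0028, -0.2137)–(1.5331, 0, -0.2137)  len=1.1130
  (v34,v4,v30) [--+] → (1.80296, -1.14588, -0.2137)–(1.46818, -1.84103, -0.2137)  len=0.7716
  (v30,v4,v0) [+-+] → (1.80296, -1.14588, -0.2137)–(2.35476, 0, -0.2137)  len=1.2718

Chained into 2 loop(s):
  loop 1: 14 segments, perimeter = 9.3127
  loop 2: 14 segments, perimeter = 14.3037
Total perimeter = 23.616

loops=2 perimeter=23.616
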